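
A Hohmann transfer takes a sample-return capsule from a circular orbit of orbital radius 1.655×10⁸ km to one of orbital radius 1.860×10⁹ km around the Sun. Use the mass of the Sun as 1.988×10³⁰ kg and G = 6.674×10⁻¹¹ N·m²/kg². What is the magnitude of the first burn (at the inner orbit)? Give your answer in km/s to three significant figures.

Δv ≈ 10.1 km/s

μ = GM = 6.674×10⁻¹¹ × 1.988×10³⁰ = 1.327×10²⁰ m³/s².
r₁ = 1.655×10⁸ km = 1.655×10¹¹ m.
r₂ = 1.860×10⁹ km = 1.860×10¹² m.
Transfer ellipse a_t = (r₁ + r₂)/2 = 1.013×10¹² m.
At r₁: circular v_c1 = √(μ/r₁) = 28310 m/s; transfer-perihelion v_p = √[μ(2/r₁ − 1/a_t)] = 38370 m/s.
Δv₁ = v_p − v_c1 = 10060 m/s.
= 10.06 km/s.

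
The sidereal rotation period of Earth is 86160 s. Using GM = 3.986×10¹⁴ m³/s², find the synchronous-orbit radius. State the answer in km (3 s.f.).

r_sync ≈ 42200 km

A synchronous orbit has period T, so by Kepler's third law a = (μT²/4π²)^(1/3).
μT²/4π² = 3.986×10¹⁴ × (8.616×10⁴)² / 39.48 = 7.495×10²² m³.
a = 4.216×10⁷ m = 42163 km.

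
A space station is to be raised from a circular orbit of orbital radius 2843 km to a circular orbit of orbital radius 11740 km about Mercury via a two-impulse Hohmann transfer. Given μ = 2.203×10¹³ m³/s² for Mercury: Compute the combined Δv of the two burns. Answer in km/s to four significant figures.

Δv_total ≈ 1.263 km/s

r₁ = 2843 km = 2.843×10⁶ m.
r₂ = 11740 km = 1.174×10⁷ m.
Transfer ellipse a_t = (r₁ + r₂)/2 = 7.292×10⁶ m.
At r₁: circular v_c1 = √(μ/r₁) = 2784 m/s; transfer-periherm v_p = √[μ(2/r₁ − 1/a_t)] = 3532 m/s.
Δv₁ = v_p − v_c1 = 748.5 m/s.
At r₂: circular v_c2 = √(μ/r₂) = 1370 m/s; transfer-apoherm v_a = √[μ(2/r₂ − 1/a_t)] = 855.4 m/s.
Δv₂ = v_c2 − v_a = 514.5 m/s.
Total Δv = Δv₁ + Δv₂ = 1263 m/s = 1.263 km/s.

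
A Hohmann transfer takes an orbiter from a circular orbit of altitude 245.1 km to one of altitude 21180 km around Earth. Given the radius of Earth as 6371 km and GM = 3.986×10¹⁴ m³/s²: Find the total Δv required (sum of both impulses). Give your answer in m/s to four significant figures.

Δv_total ≈ 3532 m/s

r₁ = 6371 + 245.1 = 6616.1 km = 6.6161×10⁶ m.
r₂ = 6371 + 21180 = 27551 km = 2.7551×10⁷ m.
Transfer ellipse a_t = (r₁ + r₂)/2 = 1.708×10⁷ m.
At r₁: circular v_c1 = √(μ/r₁) = 7762 m/s; transfer-perigee v_p = √[μ(2/r₁ − 1/a_t)] = 9857 m/s.
Δv₁ = v_p − v_c1 = 2095 m/s.
At r₂: circular v_c2 = √(μ/r₂) = 3804 m/s; transfer-apogee v_a = √[μ(2/r₂ − 1/a_t)] = 2367 m/s.
Δv₂ = v_c2 − v_a = 1437 m/s.
Total Δv = Δv₁ + Δv₂ = 3532 m/s.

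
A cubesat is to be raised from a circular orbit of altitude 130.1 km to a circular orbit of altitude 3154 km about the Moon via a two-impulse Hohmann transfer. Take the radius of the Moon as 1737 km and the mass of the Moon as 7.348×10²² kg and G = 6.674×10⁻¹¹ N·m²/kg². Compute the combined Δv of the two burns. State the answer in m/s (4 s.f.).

Δv_total ≈ 586.2 m/s

μ = GM = 6.674×10⁻¹¹ × 7.348×10²² = 4.904×10¹² m³/s².
r₁ = 1737 + 130.1 = 1867.1 km = 1.8671×10⁶ m.
r₂ = 1737 + 3154 = 4891.0 km = 4.8910×10⁶ m.
Transfer ellipse a_t = (r₁ + r₂)/2 = 3.379×10⁶ m.
At r₁: circular v_c1 = √(μ/r₁) = 1621 m/s; transfer-perilune v_p = √[μ(2/r₁ − 1/a_t)] = 1950 m/s.
Δv₁ = v_p − v_c1 = 329.2 m/s.
At r₂: circular v_c2 = √(μ/r₂) = 1001 m/s; transfer-apolune v_a = √[μ(2/r₂ − 1/a_t)] = 744.3 m/s.
Δv₂ = v_c2 − v_a = 257.0 m/s.
Total Δv = Δv₁ + Δv₂ = 586.2 m/s.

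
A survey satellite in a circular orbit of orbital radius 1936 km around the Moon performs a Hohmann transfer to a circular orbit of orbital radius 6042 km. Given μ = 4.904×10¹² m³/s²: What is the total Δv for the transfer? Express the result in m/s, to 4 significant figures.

r₁ = 1936 km = 1.936×10⁶ m.
r₂ = 6042 km = 6.042×10⁶ m.
Transfer ellipse a_t = (r₁ + r₂)/2 = 3.989×10⁶ m.
At r₁: circular v_c1 = √(μ/r₁) = 1592 m/s; transfer-perilune v_p = √[μ(2/r₁ − 1/a_t)] = 1959 m/s.
Δv₁ = v_p − v_c1 = 367.2 m/s.
At r₂: circular v_c2 = √(μ/r₂) = 900.9 m/s; transfer-apolune v_a = √[μ(2/r₂ − 1/a_t)] = 627.6 m/s.
Δv₂ = v_c2 − v_a = 273.3 m/s.
Total Δv = Δv₁ + Δv₂ = 640.5 m/s.

Δv_total ≈ 640.5 m/s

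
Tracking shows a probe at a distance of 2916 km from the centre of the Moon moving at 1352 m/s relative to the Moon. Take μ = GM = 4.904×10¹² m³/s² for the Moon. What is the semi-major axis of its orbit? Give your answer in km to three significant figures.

a ≈ 3190 km

r = 2.916×10⁶ m.
Specific orbital energy ε = v²/2 − μ/r = (1352)²/2 − 4.904×10¹²/2.916×10⁶ = -7.678×10⁵ J/kg.
Since ε = −μ/(2a), a = −μ/(2ε) = 3.194×10⁶ m = 3193.5 km.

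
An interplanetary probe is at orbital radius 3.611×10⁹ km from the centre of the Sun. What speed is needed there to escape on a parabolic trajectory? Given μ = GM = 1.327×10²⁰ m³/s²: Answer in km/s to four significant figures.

v_esc ≈ 8.573 km/s

r = 3.611×10⁹ km = 3.611×10¹² m.
Escape speed v_esc = √(2μ/r) = √(2 × 1.327×10²⁰ / 3.611×10¹²) = √(7.350×10⁷) = 8573 m/s.
= 8.573 km/s.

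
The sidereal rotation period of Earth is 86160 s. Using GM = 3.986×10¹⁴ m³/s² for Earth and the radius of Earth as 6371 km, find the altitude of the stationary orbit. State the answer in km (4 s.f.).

A synchronous orbit has period T, so by Kepler's third law a = (μT²/4π²)^(1/3).
μT²/4π² = 3.986×10¹⁴ × (8.616×10⁴)² / 39.48 = 7.495×10²² m³.
a = 4.216×10⁷ m = 42163 km.
Altitude h = a − R = 42163 − 6371 = 35792 km.

h_sync ≈ 35790 km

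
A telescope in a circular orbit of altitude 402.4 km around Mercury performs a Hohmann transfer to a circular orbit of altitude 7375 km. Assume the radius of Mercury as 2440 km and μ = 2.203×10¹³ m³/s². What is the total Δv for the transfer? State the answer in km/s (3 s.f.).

r₁ = 2440 + 402.4 = 2842.4 km = 2.8424×10⁶ m.
r₂ = 2440 + 7375 = 9815.0 km = 9.8150×10⁶ m.
Transfer ellipse a_t = (r₁ + r₂)/2 = 6.329×10⁶ m.
At r₁: circular v_c1 = √(μ/r₁) = 2784 m/s; transfer-periherm v_p = √[μ(2/r₁ − 1/a_t)] = 3467 m/s.
Δv₁ = v_p − v_c1 = 683.0 m/s.
At r₂: circular v_c2 = √(μ/r₂) = 1498 m/s; transfer-apoherm v_a = √[μ(2/r₂ − 1/a_t)] = 1004 m/s.
Δv₂ = v_c2 − v_a = 494.1 m/s.
Total Δv = Δv₁ + Δv₂ = 1177 m/s = 1.177 km/s.

Δv_total ≈ 1.18 km/s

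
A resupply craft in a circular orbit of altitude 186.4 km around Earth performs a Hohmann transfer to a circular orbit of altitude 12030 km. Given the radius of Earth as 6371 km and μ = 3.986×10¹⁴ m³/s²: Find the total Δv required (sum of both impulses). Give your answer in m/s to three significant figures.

Δv_total ≈ 2950 m/s

r₁ = 6371 + 186.4 = 6557.4 km = 6.5574×10⁶ m.
r₂ = 6371 + 12030 = 18401 km = 1.8401×10⁷ m.
Transfer ellipse a_t = (r₁ + r₂)/2 = 1.248×10⁷ m.
At r₁: circular v_c1 = √(μ/r₁) = 7797 m/s; transfer-perigee v_p = √[μ(2/r₁ − 1/a_t)] = 9467 m/s.
Δv₁ = v_p − v_c1 = 1671 m/s.
At r₂: circular v_c2 = √(μ/r₂) = 4654 m/s; transfer-apogee v_a = √[μ(2/r₂ − 1/a_t)] = 3374 m/s.
Δv₂ = v_c2 − v_a = 1280 m/s.
Total Δv = Δv₁ + Δv₂ = 2951 m/s.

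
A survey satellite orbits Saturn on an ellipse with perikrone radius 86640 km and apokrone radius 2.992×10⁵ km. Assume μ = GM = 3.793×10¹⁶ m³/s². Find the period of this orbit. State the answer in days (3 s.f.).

T ≈ 1.00 days

Semi-major axis a = (r_p + r_a)/2 = (86640 + 2.9920×10⁵)/2 = 1.9292×10⁵ km = 1.929×10⁸ m.
By Kepler's third law T = 2π√(a³/μ) = 2π × 1.376×10⁴ = 8.645×10⁴ s.
= 1.001 days.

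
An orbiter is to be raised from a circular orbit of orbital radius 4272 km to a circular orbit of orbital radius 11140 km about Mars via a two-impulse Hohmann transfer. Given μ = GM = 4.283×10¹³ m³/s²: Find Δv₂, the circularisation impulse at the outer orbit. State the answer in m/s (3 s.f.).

Δv ≈ 501 m/s

r₁ = 4272 km = 4.272×10⁶ m.
r₂ = 11140 km = 1.114×10⁷ m.
Transfer ellipse a_t = (r₁ + r₂)/2 = 7.706×10⁶ m.
At r₁: circular v_c1 = √(μ/r₁) = 3166 m/s; transfer-periapsis v_p = √[μ(2/r₁ − 1/a_t)] = 3807 m/s.
At r₂: circular v_c2 = √(μ/r₂) = 1961 m/s; transfer-apoapsis v_a = √[μ(2/r₂ − 1/a_t)] = 1460 m/s.
Δv₂ = v_c2 − v_a = 500.9 m/s.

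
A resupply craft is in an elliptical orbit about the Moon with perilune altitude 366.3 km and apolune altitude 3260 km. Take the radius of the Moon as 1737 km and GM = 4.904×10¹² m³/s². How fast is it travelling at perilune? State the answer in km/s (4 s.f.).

v ≈ 1.812 km/s

r_p = 1737 + 366.3 = 2103.3 km = 2.1033×10⁶ m.
r_a = 1737 + 3260 = 4997.0 km = 4.9970×10⁶ m.
Semi-major axis a = (r_p + r_a)/2 = 3550.2 km = 3.550×10⁶ m.
Vis-viva: v² = μ(2/r − 1/a) = 4.904×10¹² × (9.509×10⁻⁷ − 2.817×10⁻⁷) = 3.282×10⁶ m²/s².
v = 1812 m/s = 1.812 km/s.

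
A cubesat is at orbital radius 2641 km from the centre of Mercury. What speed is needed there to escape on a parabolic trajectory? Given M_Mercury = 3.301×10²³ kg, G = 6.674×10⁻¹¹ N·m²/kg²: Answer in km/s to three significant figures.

v_esc ≈ 4.08 km/s

μ = GM = 6.674×10⁻¹¹ × 3.301×10²³ = 2.203×10¹³ m³/s².
r = 2641 km = 2.641×10⁶ m.
Escape speed v_esc = √(2μ/r) = √(2 × 2.203×10¹³ / 2.641×10⁶) = √(1.668×10⁷) = 4085 m/s.
= 4.085 km/s.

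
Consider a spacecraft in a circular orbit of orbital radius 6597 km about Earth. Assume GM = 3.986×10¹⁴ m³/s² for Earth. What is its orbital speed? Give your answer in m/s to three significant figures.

r = 6597 km = 6.597×10⁶ m.
For a circular orbit v = √(μ/r) = √(3.986×10¹⁴ / 6.597×10⁶) = √(6.042×10⁷) = 7773 m/s.

v ≈ 7770 m/s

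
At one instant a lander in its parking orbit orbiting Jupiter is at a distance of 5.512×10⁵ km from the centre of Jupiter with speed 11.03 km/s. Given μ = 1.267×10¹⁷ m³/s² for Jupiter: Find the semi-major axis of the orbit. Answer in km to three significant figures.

a ≈ 3.75×10⁵ km

r = 5.512×10⁸ m.
Specific orbital energy ε = v²/2 − μ/r = (11030)²/2 − 1.267×10¹⁷/5.512×10⁸ = -1.690×10⁸ J/kg.
Since ε = −μ/(2a), a = −μ/(2ε) = 3.748×10⁸ m = 3.7478×10⁵ km.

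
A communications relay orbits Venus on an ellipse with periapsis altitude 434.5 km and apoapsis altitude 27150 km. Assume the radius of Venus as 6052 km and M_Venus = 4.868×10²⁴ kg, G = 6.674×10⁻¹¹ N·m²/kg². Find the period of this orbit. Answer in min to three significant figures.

T ≈ 514 min

μ = GM = 6.674×10⁻¹¹ × 4.868×10²⁴ = 3.249×10¹⁴ m³/s².
r_p = 6052 + 434.5 = 6486.5 km = 6.4865×10⁶ m.
r_a = 6052 + 27150 = 33202 km = 3.3202×10⁷ m.
Semi-major axis a = (r_p + r_a)/2 = (6486.5 + 33202)/2 = 19844 km = 1.984×10⁷ m.
By Kepler's third law T = 2π√(a³/μ) = 2π × 4.904×10³ = 3.082×10⁴ s.
= 513.6 min.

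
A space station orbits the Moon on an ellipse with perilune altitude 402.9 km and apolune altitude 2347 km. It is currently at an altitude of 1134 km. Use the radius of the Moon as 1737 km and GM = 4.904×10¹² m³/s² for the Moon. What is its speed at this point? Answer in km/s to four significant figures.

v ≈ 1.357 km/s

r_p = 1737 + 402.9 = 2139.9 km = 2.1399×10⁶ m.
r_a = 1737 + 2347 = 4084.0 km = 4.0840×10⁶ m.
r = 1737 + 1134 = 2871.0 km = 2.871×10⁶ m.
Semi-major axis a = (r_p + r_a)/2 = 3111.9 km = 3.112×10⁶ m.
Vis-viva: v² = μ(2/r − 1/a) = 4.904×10¹² × (6.966×10⁻⁷ − 3.213×10⁻⁷) = 1.840×10⁶ m²/s².
v = 1357 m/s = 1.357 km/s.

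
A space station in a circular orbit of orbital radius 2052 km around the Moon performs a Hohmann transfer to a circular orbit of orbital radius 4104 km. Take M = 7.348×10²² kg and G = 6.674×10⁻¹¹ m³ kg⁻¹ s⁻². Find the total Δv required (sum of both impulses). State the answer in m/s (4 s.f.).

μ = GM = 6.674×10⁻¹¹ × 7.348×10²² = 4.904×10¹² m³/s².
r₁ = 2052 km = 2.052×10⁶ m.
r₂ = 4104 km = 4.104×10⁶ m.
Transfer ellipse a_t = (r₁ + r₂)/2 = 3.078×10⁶ m.
At r₁: circular v_c1 = √(μ/r₁) = 1546 m/s; transfer-perilune v_p = √[μ(2/r₁ − 1/a_t)] = 1785 m/s.
Δv₁ = v_p − v_c1 = 239.2 m/s.
At r₂: circular v_c2 = √(μ/r₂) = 1093 m/s; transfer-apolune v_a = √[μ(2/r₂ − 1/a_t)] = 892.5 m/s.
Δv₂ = v_c2 − v_a = 200.6 m/s.
Total Δv = Δv₁ + Δv₂ = 439.7 m/s.

Δv_total ≈ 439.7 m/s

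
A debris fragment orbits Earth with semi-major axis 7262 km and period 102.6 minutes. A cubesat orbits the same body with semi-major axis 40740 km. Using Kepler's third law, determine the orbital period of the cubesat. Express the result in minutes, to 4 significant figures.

T₂ ≈ 1363 minutes

Kepler's third law: T² ∝ a³, so T₂ = T₁ (a₂/a₁)^(3/2).
a₂/a₁ = 5.610, (a₂/a₁)^(3/2) = 13.29.
T₂ = 102.6 × 13.29 = 1363 minutes.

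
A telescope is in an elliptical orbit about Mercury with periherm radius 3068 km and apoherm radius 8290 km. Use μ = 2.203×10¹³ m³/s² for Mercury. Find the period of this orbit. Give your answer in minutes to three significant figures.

T ≈ 302 minutes

Semi-major axis a = (r_p + r_a)/2 = (3068.0 + 8290.0)/2 = 5679.0 km = 5.679×10⁶ m.
By Kepler's third law T = 2π√(a³/μ) = 2π × 2.883×10³ = 1.812×10⁴ s.
= 301.9 minutes.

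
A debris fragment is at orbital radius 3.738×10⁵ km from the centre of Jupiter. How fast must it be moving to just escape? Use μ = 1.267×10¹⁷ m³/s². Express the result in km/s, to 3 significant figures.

r = 3.738×10⁵ km = 3.738×10⁸ m.
Escape speed v_esc = √(2μ/r) = √(2 × 1.267×10¹⁷ / 3.738×10⁸) = √(6.779×10⁸) = 26040 m/s.
= 26.04 km/s.

v_esc ≈ 26.0 km/s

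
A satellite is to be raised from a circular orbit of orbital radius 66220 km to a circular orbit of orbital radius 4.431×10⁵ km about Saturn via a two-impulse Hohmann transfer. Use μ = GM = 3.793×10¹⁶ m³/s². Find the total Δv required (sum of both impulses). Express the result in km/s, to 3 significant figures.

r₁ = 66220 km = 6.622×10⁷ m.
r₂ = 4.431×10⁵ km = 4.431×10⁸ m.
Transfer ellipse a_t = (r₁ + r₂)/2 = 2.547×10⁸ m.
At r₁: circular v_c1 = √(μ/r₁) = 23930 m/s; transfer-perikrone v_p = √[μ(2/r₁ − 1/a_t)] = 31570 m/s.
Δv₁ = v_p − v_c1 = 7636 m/s.
At r₂: circular v_c2 = √(μ/r₂) = 9252 m/s; transfer-apokrone v_a = √[μ(2/r₂ − 1/a_t)] = 4718 m/s.
Δv₂ = v_c2 − v_a = 4534 m/s.
Total Δv = Δv₁ + Δv₂ = 12170 m/s = 12.17 km/s.

Δv_total ≈ 12.2 km/s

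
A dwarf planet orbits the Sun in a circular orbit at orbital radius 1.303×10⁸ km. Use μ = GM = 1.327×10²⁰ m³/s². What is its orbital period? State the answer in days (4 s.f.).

T ≈ 296.9 days

r = 1.303×10⁸ km = 1.303×10¹¹ m.
Kepler's third law: T = 2π√(r³/μ) = 2π√((1.303×10¹¹)³ / 1.327×10²⁰).
r³/μ = 1.667×10¹³ s², so T = 2π × 4.083×10⁶ = 2.565×10⁷ s.
Converting: 2.565×10⁷ s ÷ 86400 = 296.9 days.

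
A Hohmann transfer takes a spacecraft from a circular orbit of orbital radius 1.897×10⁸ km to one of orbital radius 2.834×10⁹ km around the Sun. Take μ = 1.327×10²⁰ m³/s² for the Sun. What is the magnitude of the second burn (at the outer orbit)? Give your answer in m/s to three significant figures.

r₁ = 1.897×10⁸ km = 1.897×10¹¹ m.
r₂ = 2.834×10⁹ km = 2.834×10¹² m.
Transfer ellipse a_t = (r₁ + r₂)/2 = 1.512×10¹² m.
At r₁: circular v_c1 = √(μ/r₁) = 26450 m/s; transfer-perihelion v_p = √[μ(2/r₁ − 1/a_t)] = 36210 m/s.
At r₂: circular v_c2 = √(μ/r₂) = 6843 m/s; transfer-aphelion v_a = √[μ(2/r₂ − 1/a_t)] = 2424 m/s.
Δv₂ = v_c2 − v_a = 4419 m/s.

Δv ≈ 4420 m/s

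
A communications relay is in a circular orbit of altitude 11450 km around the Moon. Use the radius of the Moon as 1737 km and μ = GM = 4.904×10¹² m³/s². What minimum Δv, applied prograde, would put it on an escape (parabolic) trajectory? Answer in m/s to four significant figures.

Δv ≈ 252.6 m/s

r = 1737 + 11450 = 13187 km = 1.3187×10⁷ m.
Circular speed v_c = √(μ/r) = 609.8 m/s.
Escape speed v_esc = √(2μ/r) = √2 × v_c = 862.4 m/s.
Δv = v_esc − v_c = 252.6 m/s.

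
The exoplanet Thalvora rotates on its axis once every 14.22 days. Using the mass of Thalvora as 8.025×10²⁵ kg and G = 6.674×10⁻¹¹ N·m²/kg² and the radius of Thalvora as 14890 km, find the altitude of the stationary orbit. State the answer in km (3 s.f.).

h_sync ≈ 5.75×10⁵ km

μ = GM = 6.674×10⁻¹¹ × 8.025×10²⁵ = 5.356×10¹⁵ m³/s².
T = 14.22 days = 1.229×10⁶ s.
A synchronous orbit has period T, so by Kepler's third law a = (μT²/4π²)^(1/3).
μT²/4π² = 5.356×10¹⁵ × (1.229×10⁶)² / 39.48 = 2.048×10²⁶ m³.
a = 5.894×10⁸ m = 5.8943×10⁵ km.
Altitude h = a − R = 5.8943×10⁵ − 14890 = 5.7454×10⁵ km.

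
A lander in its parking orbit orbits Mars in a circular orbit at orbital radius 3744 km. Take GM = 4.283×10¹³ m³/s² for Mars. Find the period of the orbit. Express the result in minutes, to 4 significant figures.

T ≈ 115.9 minutes

r = 3744 km = 3.744×10⁶ m.
Kepler's third law: T = 2π√(r³/μ) = 2π√((3.744×10⁶)³ / 4.283×10¹³).
r³/μ = 1.225×10⁶ s², so T = 2π × 1.107×10³ = 6.955×10³ s.
Converting: 6.955×10³ s ÷ 60.00 = 115.9 minutes.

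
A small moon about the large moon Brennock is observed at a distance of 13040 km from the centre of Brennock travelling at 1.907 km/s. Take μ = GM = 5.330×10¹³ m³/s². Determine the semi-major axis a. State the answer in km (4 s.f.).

r = 1.304×10⁷ m.
Specific orbital energy ε = v²/2 − μ/r = (1907)²/2 − 5.330×10¹³/1.304×10⁷ = -2.269×10⁶ J/kg.
Since ε = −μ/(2a), a = −μ/(2ε) = 1.174×10⁷ m = 11745 km.

a ≈ 11740 km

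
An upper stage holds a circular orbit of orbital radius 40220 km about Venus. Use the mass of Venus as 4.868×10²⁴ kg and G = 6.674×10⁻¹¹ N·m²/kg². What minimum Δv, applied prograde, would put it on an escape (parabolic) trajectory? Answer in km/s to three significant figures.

μ = GM = 6.674×10⁻¹¹ × 4.868×10²⁴ = 3.249×10¹⁴ m³/s².
r = 40220 km = 4.022×10⁷ m.
Circular speed v_c = √(μ/r) = 2842 m/s.
Escape speed v_esc = √(2μ/r) = √2 × v_c = 4019 m/s.
Δv = v_esc − v_c = 1177 m/s = 1.177 km/s.

Δv ≈ 1.18 km/s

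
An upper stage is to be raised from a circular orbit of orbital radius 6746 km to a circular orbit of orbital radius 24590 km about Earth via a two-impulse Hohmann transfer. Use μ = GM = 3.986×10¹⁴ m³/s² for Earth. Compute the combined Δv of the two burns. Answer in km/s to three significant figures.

r₁ = 6746 km = 6.746×10⁶ m.
r₂ = 24590 km = 2.459×10⁷ m.
Transfer ellipse a_t = (r₁ + r₂)/2 = 1.567×10⁷ m.
At r₁: circular v_c1 = √(μ/r₁) = 7687 m/s; transfer-perigee v_p = √[μ(2/r₁ − 1/a_t)] = 9630 m/s.
Δv₁ = v_p − v_c1 = 1943 m/s.
At r₂: circular v_c2 = √(μ/r₂) = 4026 m/s; transfer-apogee v_a = √[μ(2/r₂ − 1/a_t)] = 2642 m/s.
Δv₂ = v_c2 − v_a = 1384 m/s.
Total Δv = Δv₁ + Δv₂ = 3327 m/s = 3.327 km/s.

Δv_total ≈ 3.33 km/s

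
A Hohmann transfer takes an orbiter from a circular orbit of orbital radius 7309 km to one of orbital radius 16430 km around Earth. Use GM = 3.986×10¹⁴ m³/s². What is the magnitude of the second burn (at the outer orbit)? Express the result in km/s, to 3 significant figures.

r₁ = 7309 km = 7.309×10⁶ m.
r₂ = 16430 km = 1.643×10⁷ m.
Transfer ellipse a_t = (r₁ + r₂)/2 = 1.187×10⁷ m.
At r₁: circular v_c1 = √(μ/r₁) = 7385 m/s; transfer-perigee v_p = √[μ(2/r₁ − 1/a_t)] = 8688 m/s.
At r₂: circular v_c2 = √(μ/r₂) = 4925 m/s; transfer-apogee v_a = √[μ(2/r₂ − 1/a_t)] = 3865 m/s.
Δv₂ = v_c2 − v_a = 1060 m/s.
= 1.060 km/s.

Δv ≈ 1.06 km/s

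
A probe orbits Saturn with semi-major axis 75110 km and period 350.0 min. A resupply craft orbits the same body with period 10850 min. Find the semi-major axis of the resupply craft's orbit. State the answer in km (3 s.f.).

a₂ ≈ 7.41×10⁵ km

Kepler's third law: a³ ∝ T², so a₂ = a₁ (T₂/T₁)^(2/3).
T₂/T₁ = 31.00, (T₂/T₁)^(2/3) = 9.868.
a₂ = 75110 × 9.868 = 7.412×10⁵ km.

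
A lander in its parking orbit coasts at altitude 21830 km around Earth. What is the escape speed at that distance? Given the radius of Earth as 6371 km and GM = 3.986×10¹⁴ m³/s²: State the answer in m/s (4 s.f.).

r = 6371 + 21830 = 28201 km = 2.8201×10⁷ m.
Escape speed v_esc = √(2μ/r) = √(2 × 3.986×10¹⁴ / 2.820×10⁷) = √(2.827×10⁷) = 5317 m/s.

v_esc ≈ 5317 m/s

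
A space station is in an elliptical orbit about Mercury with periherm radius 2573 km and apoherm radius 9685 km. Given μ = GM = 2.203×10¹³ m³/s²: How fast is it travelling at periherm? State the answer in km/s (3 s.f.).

Semi-major axis a = (r_p + r_a)/2 = 6129.0 km = 6.129×10⁶ m.
Vis-viva: v² = μ(2/r − 1/a) = 2.203×10¹³ × (7.773×10⁻⁷ − 1.632×10⁻⁷) = 1.353×10⁷ m²/s².
v = 3678 m/s = 3.678 km/s.

v ≈ 3.68 km/s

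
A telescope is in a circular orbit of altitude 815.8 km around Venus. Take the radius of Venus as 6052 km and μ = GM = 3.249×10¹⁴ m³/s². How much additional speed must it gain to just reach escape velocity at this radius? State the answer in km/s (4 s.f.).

r = 6052 + 815.8 = 6867.8 km = 6.8678×10⁶ m.
Circular speed v_c = √(μ/r) = 6878 m/s.
Escape speed v_esc = √(2μ/r) = √2 × v_c = 9727 m/s.
Δv = v_esc − v_c = 2849 m/s = 2.849 km/s.

Δv ≈ 2.849 km/s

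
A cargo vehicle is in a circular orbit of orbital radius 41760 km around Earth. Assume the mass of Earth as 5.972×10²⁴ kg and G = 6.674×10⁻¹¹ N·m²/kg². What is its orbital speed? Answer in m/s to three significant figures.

v ≈ 3090 m/s

μ = GM = 6.674×10⁻¹¹ × 5.972×10²⁴ = 3.986×10¹⁴ m³/s².
r = 41760 km = 4.176×10⁷ m.
For a circular orbit v = √(μ/r) = √(3.986×10¹⁴ / 4.176×10⁷) = √(9.544×10⁶) = 3089 m/s.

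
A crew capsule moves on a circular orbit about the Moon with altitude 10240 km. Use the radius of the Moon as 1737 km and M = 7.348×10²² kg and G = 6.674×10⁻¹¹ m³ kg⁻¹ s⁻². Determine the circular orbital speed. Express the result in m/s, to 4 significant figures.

μ = GM = 6.674×10⁻¹¹ × 7.348×10²² = 4.904×10¹² m³/s².
r = 1737 + 10240 = 11977 km = 1.1977×10⁷ m.
For a circular orbit v = √(μ/r) = √(4.904×10¹² / 1.198×10⁷) = √(4.095×10⁵) = 639.9 m/s.

v ≈ 639.9 m/s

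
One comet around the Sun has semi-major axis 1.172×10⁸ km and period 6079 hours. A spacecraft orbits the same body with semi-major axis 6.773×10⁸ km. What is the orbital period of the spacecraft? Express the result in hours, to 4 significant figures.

T₂ ≈ 84450 hours

Kepler's third law: T² ∝ a³, so T₂ = T₁ (a₂/a₁)^(3/2).
a₂/a₁ = 5.779, (a₂/a₁)^(3/2) = 13.89.
T₂ = 6079 × 13.89 = 84450 hours.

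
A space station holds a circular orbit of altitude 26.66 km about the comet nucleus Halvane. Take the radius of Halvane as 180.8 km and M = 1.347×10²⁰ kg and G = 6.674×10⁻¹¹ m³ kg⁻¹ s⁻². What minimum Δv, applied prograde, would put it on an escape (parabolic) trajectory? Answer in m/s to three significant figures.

Δv ≈ 86.2 m/s

μ = GM = 6.674×10⁻¹¹ × 1.347×10²⁰ = 8.990×10⁹ m³/s².
r = 180.8 + 26.66 = 207.46 km = 2.0746×10⁵ m.
Circular speed v_c = √(μ/r) = 208.2 m/s.
Escape speed v_esc = √(2μ/r) = √2 × v_c = 294.4 m/s.
Δv = v_esc − v_c = 86.23 m/s.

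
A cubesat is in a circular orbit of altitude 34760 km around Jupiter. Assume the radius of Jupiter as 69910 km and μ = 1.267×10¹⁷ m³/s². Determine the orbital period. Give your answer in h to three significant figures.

T ≈ 5.25 h

r = 69910 + 34760 = 104670 km = 1.0467×10⁸ m.
Kepler's third law: T = 2π√(r³/μ) = 2π√((1.047×10⁸)³ / 1.267×10¹⁷).
r³/μ = 9.051×10⁶ s², so T = 2π × 3.008×10³ = 1.890×10⁴ s.
Converting: 1.890×10⁴ s ÷ 3600 = 5.251 h.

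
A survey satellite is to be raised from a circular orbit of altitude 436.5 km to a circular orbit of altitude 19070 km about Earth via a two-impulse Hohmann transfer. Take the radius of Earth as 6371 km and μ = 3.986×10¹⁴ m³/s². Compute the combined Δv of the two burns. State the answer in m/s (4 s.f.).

Δv_total ≈ 3346 m/s

r₁ = 6371 + 436.5 = 6807.5 km = 6.8075×10⁶ m.
r₂ = 6371 + 19070 = 25441 km = 2.5441×10⁷ m.
Transfer ellipse a_t = (r₁ + r₂)/2 = 1.612×10⁷ m.
At r₁: circular v_c1 = √(μ/r₁) = 7652 m/s; transfer-perigee v_p = √[μ(2/r₁ − 1/a_t)] = 9612 m/s.
Δv₁ = v_p − v_c1 = 1960 m/s.
At r₂: circular v_c2 = √(μ/r₂) = 3958 m/s; transfer-apogee v_a = √[μ(2/r₂ − 1/a_t)] = 2572 m/s.
Δv₂ = v_c2 − v_a = 1386 m/s.
Total Δv = Δv₁ + Δv₂ = 3346 m/s.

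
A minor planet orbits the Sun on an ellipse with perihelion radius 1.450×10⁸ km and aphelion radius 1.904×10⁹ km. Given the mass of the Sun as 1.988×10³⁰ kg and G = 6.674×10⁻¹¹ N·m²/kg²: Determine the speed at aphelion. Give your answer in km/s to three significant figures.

v ≈ 3.14 km/s

μ = GM = 6.674×10⁻¹¹ × 1.988×10³⁰ = 1.327×10²⁰ m³/s².
Semi-major axis a = (r_p + r_a)/2 = 1.0245×10⁹ km = 1.024×10¹² m.
Vis-viva: v² = μ(2/r − 1/a) = 1.327×10²⁰ × (1.050×10⁻¹² − 9.761×10⁻¹³) = 9.863×10⁶ m²/s².
v = 3140 m/s = 3.140 km/s.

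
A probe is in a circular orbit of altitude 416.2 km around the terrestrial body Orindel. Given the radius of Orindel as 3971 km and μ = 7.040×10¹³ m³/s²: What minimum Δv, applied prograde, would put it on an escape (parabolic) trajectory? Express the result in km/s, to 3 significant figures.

r = 3971 + 416.2 = 4387.2 km = 4.3872×10⁶ m.
Circular speed v_c = √(μ/r) = 4006 m/s.
Escape speed v_esc = √(2μ/r) = √2 × v_c = 5665 m/s.
Δv = v_esc − v_c = 1659 m/s = 1.659 km/s.

Δv ≈ 1.66 km/s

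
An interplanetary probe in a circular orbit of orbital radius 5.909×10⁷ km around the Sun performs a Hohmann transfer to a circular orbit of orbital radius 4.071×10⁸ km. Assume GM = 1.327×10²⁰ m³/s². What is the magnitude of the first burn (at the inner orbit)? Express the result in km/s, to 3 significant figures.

Δv ≈ 15.2 km/s

r₁ = 5.909×10⁷ km = 5.909×10¹⁰ m.
r₂ = 4.071×10⁸ km = 4.071×10¹¹ m.
Transfer ellipse a_t = (r₁ + r₂)/2 = 2.331×10¹¹ m.
At r₁: circular v_c1 = √(μ/r₁) = 47390 m/s; transfer-perihelion v_p = √[μ(2/r₁ − 1/a_t)] = 62630 m/s.
Δv₁ = v_p − v_c1 = 15240 m/s.
= 15.24 km/s.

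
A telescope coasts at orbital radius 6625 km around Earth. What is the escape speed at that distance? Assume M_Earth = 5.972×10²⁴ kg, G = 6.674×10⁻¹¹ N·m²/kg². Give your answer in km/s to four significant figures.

μ = GM = 6.674×10⁻¹¹ × 5.972×10²⁴ = 3.986×10¹⁴ m³/s².
r = 6625 km = 6.625×10⁶ m.
Escape speed v_esc = √(2μ/r) = √(2 × 3.986×10¹⁴ / 6.625×10⁶) = √(1.203×10⁸) = 10970 m/s.
= 10.97 km/s.

v_esc ≈ 10.97 km/s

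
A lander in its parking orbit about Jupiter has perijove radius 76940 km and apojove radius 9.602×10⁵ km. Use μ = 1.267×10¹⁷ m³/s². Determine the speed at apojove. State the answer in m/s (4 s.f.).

v ≈ 4425 m/s

Semi-major axis a = (r_p + r_a)/2 = 5.1857×10⁵ km = 5.186×10⁸ m.
Vis-viva: v² = μ(2/r − 1/a) = 1.267×10¹⁷ × (2.083×10⁻⁹ − 1.928×10⁻⁹) = 1.958×10⁷ m²/s².
v = 4425 m/s.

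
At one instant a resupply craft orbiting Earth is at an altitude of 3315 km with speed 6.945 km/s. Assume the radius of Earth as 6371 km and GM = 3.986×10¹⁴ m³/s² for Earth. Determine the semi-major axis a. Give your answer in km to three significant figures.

a ≈ 11700 km

r = 6371 + 3315 = 9686.0 km = 9.686×10⁶ m.
Specific orbital energy ε = v²/2 − μ/r = (6945)²/2 − 3.986×10¹⁴/9.686×10⁶ = -1.704×10⁷ J/kg.
Since ε = −μ/(2a), a = −μ/(2ε) = 1.170×10⁷ m = 11699 km.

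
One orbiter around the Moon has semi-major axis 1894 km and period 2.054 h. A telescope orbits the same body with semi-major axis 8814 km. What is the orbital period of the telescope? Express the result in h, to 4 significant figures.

T₂ ≈ 20.62 h

Kepler's third law: T² ∝ a³, so T₂ = T₁ (a₂/a₁)^(3/2).
a₂/a₁ = 4.654, (a₂/a₁)^(3/2) = 10.04.
T₂ = 2.054 × 10.04 = 20.62 h.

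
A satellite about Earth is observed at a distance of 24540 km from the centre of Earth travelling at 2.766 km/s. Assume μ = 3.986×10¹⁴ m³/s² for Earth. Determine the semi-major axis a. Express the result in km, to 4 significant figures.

a ≈ 16050 km

r = 2.454×10⁷ m.
Vis-viva rearranged: 1/a = 2/r − v²/μ = 8.150×10⁻⁸ − 1.919×10⁻⁸ = 6.231×10⁻⁸ m⁻¹.
a = 1.605×10⁷ m = 16050 km.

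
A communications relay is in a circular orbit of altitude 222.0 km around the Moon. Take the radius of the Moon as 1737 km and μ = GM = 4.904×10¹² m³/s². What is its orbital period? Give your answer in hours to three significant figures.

T ≈ 2.16 hours

r = 1737 + 222.0 = 1959.0 km = 1.9590×10⁶ m.
Kepler's third law: T = 2π√(r³/μ) = 2π√((1.959×10⁶)³ / 4.904×10¹²).
r³/μ = 1.533×10⁶ s², so T = 2π × 1.238×10³ = 7.780×10³ s.
Converting: 7.780×10³ s ÷ 3600 = 2.161 hours.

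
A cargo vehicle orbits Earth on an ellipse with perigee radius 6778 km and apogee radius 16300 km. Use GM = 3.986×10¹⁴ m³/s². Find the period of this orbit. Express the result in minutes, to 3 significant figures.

T ≈ 206 minutes

Semi-major axis a = (r_p + r_a)/2 = (6778.0 + 16300)/2 = 11539 km = 1.154×10⁷ m.
By Kepler's third law T = 2π√(a³/μ) = 2π × 1.963×10³ = 1.234×10⁴ s.
= 205.6 minutes.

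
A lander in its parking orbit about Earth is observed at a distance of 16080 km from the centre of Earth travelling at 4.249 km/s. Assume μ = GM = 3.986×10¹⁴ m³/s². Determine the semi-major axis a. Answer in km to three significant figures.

r = 1.608×10⁷ m.
Specific orbital energy ε = v²/2 − μ/r = (4249)²/2 − 3.986×10¹⁴/1.608×10⁷ = -1.576×10⁷ J/kg.
Since ε = −μ/(2a), a = −μ/(2ε) = 1.264×10⁷ m = 12645 km.

a ≈ 12600 km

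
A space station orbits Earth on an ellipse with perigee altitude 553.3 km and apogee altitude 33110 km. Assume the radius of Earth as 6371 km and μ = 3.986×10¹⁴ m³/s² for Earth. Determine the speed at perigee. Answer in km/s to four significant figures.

v ≈ 9.897 km/s

r_p = 6371 + 553.3 = 6924.3 km = 6.9243×10⁶ m.
r_a = 6371 + 33110 = 39481 km = 3.9481×10⁷ m.
Semi-major axis a = (r_p + r_a)/2 = 23203 km = 2.320×10⁷ m.
Vis-viva: v² = μ(2/r − 1/a) = 3.986×10¹⁴ × (2.888×10⁻⁷ − 4.310×10⁻⁸) = 9.795×10⁷ m²/s².
v = 9897 m/s = 9.897 km/s.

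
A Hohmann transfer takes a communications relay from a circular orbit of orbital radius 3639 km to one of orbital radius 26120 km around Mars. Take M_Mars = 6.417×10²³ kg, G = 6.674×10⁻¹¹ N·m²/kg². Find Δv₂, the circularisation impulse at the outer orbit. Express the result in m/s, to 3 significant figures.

μ = GM = 6.674×10⁻¹¹ × 6.417×10²³ = 4.283×10¹³ m³/s².
r₁ = 3639 km = 3.639×10⁶ m.
r₂ = 26120 km = 2.612×10⁷ m.
Transfer ellipse a_t = (r₁ + r₂)/2 = 1.488×10⁷ m.
At r₁: circular v_c1 = √(μ/r₁) = 3431 m/s; transfer-periapsis v_p = √[μ(2/r₁ − 1/a_t)] = 4545 m/s.
At r₂: circular v_c2 = √(μ/r₂) = 1280 m/s; transfer-apoapsis v_a = √[μ(2/r₂ − 1/a_t)] = 633.2 m/s.
Δv₂ = v_c2 − v_a = 647.2 m/s.

Δv ≈ 647 m/s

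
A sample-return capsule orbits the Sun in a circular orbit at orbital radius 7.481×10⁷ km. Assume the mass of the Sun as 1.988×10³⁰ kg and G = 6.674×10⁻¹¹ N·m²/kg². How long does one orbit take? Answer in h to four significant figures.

μ = GM = 6.674×10⁻¹¹ × 1.988×10³⁰ = 1.327×10²⁰ m³/s².
r = 7.481×10⁷ km = 7.481×10¹⁰ m.
Kepler's third law: T = 2π√(r³/μ) = 2π√((7.481×10¹⁰)³ / 1.327×10²⁰).
r³/μ = 3.156×10¹² s², so T = 2π × 1.776×10⁶ = 1.116×10⁷ s.
Converting: 1.116×10⁷ s ÷ 3600 = 3100 h.

T ≈ 3100 h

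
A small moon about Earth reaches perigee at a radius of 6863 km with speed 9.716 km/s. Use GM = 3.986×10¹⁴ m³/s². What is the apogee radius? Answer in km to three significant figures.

apogee radius ≈ 29800 km

r_p = 6.863×10⁶ m.
Specific energy ε = v²/2 − μ/r = -1.088×10⁷ J/kg, so a = −μ/(2ε) = 1.832×10⁷ m.
The apsides satisfy r_p + r_a = 2a, so the apogee radius is 2a − r_p = 2.978×10⁷ m = 29776 km.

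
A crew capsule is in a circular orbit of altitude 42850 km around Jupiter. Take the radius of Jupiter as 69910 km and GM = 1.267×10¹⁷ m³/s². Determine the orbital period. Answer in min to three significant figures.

r = 69910 + 42850 = 112760 km = 1.1276×10⁸ m.
Kepler's third law: T = 2π√(r³/μ) = 2π√((1.128×10⁸)³ / 1.267×10¹⁷).
r³/μ = 1.132×10⁷ s², so T = 2π × 3.364×10³ = 2.114×10⁴ s.
Converting: 2.114×10⁴ s ÷ 60.00 = 352.3 min.

T ≈ 352 min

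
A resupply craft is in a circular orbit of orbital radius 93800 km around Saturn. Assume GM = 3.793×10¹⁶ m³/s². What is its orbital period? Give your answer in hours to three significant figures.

T ≈ 8.14 hours

r = 93800 km = 9.380×10⁷ m.
Kepler's third law: T = 2π√(r³/μ) = 2π√((9.380×10⁷)³ / 3.793×10¹⁶).
r³/μ = 2.176×10⁷ s², so T = 2π × 4.665×10³ = 2.931×10⁴ s.
Converting: 2.931×10⁴ s ÷ 3600 = 8.141 hours.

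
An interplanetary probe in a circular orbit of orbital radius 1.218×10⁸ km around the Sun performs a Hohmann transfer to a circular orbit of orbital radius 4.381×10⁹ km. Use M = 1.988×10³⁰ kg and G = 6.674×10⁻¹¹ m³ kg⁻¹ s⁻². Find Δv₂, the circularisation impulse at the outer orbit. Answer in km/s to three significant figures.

μ = GM = 6.674×10⁻¹¹ × 1.988×10³⁰ = 1.327×10²⁰ m³/s².
r₁ = 1.218×10⁸ km = 1.218×10¹¹ m.
r₂ = 4.381×10⁹ km = 4.381×10¹² m.
Transfer ellipse a_t = (r₁ + r₂)/2 = 2.251×10¹² m.
At r₁: circular v_c1 = √(μ/r₁) = 33000 m/s; transfer-perihelion v_p = √[μ(2/r₁ − 1/a_t)] = 46040 m/s.
At r₂: circular v_c2 = √(μ/r₂) = 5503 m/s; transfer-aphelion v_a = √[μ(2/r₂ − 1/a_t)] = 1280 m/s.
Δv₂ = v_c2 − v_a = 4223 m/s.
= 4.223 km/s.

Δv ≈ 4.22 km/s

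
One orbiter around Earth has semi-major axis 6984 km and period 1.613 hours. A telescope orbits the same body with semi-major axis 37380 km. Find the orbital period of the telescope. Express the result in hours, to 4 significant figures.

T₂ ≈ 19.97 hours

Kepler's third law: T² ∝ a³, so T₂ = T₁ (a₂/a₁)^(3/2).
a₂/a₁ = 5.352, (a₂/a₁)^(3/2) = 12.38.
T₂ = 1.613 × 12.38 = 19.97 hours.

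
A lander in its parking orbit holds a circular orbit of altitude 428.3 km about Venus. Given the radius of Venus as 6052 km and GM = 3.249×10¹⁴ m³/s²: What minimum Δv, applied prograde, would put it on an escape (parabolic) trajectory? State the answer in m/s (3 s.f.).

Δv ≈ 2930 m/s

r = 6052 + 428.3 = 6480.3 km = 6.4803×10⁶ m.
Circular speed v_c = √(μ/r) = 7081 m/s.
Escape speed v_esc = √(2μ/r) = √2 × v_c = 10010 m/s.
Δv = v_esc − v_c = 2933 m/s.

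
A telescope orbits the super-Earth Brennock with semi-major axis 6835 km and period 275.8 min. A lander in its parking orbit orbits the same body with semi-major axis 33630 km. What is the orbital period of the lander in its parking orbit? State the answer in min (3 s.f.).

Kepler's third law: T² ∝ a³, so T₂ = T₁ (a₂/a₁)^(3/2).
a₂/a₁ = 4.920, (a₂/a₁)^(3/2) = 10.91.
T₂ = 275.8 × 10.91 = 3010 min.

T₂ ≈ 3010 min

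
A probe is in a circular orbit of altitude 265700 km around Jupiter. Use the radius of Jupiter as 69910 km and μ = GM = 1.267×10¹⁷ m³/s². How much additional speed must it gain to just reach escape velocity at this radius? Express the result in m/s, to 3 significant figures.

Δv ≈ 8050 m/s

r = 69910 + 265700 = 335610 km = 3.3561×10⁸ m.
Circular speed v_c = √(μ/r) = 19430 m/s.
Escape speed v_esc = √(2μ/r) = √2 × v_c = 27480 m/s.
Δv = v_esc − v_c = 8048 m/s.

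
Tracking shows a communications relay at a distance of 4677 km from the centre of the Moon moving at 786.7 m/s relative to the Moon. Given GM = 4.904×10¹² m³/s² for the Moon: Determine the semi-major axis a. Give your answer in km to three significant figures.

r = 4.677×10⁶ m.
Specific orbital energy ε = v²/2 − μ/r = (786.7)²/2 − 4.904×10¹²/4.677×10⁶ = -7.391×10⁵ J/kg.
Since ε = −μ/(2a), a = −μ/(2ε) = 3.318×10⁶ m = 3317.6 km.

a ≈ 3320 km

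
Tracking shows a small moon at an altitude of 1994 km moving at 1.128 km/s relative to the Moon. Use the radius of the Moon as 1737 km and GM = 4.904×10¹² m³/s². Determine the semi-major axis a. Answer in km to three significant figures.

r = 1737 + 1994 = 3731.0 km = 3.731×10⁶ m.
Specific orbital energy ε = v²/2 − μ/r = (1128)²/2 − 4.904×10¹²/3.731×10⁶ = -6.782×10⁵ J/kg.
Since ε = −μ/(2a), a = −μ/(2ε) = 3.615×10⁶ m = 3615.4 km.

a ≈ 3620 km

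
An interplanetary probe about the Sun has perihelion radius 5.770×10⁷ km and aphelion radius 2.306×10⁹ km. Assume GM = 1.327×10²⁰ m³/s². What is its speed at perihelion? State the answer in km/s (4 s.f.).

Semi-major axis a = (r_p + r_a)/2 = 1.1818×10⁹ km = 1.182×10¹² m.
Vis-viva: v² = μ(2/r − 1/a) = 1.327×10²⁰ × (3.466×10⁻¹¹ − 8.461×10⁻¹³) = 4.487×10⁹ m²/s².
v = 66990 m/s = 66.99 km/s.

v ≈ 66.99 km/s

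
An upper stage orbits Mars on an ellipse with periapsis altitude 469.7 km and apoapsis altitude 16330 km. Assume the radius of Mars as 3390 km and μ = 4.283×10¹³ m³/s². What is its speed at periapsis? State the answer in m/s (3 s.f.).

v ≈ 4310 m/s

r_p = 3390 + 469.7 = 3859.7 km = 3.8597×10⁶ m.
r_a = 3390 + 16330 = 19720 km = 1.9720×10⁷ m.
Semi-major axis a = (r_p + r_a)/2 = 11790 km = 1.179×10⁷ m.
Vis-viva: v² = μ(2/r − 1/a) = 4.283×10¹³ × (5.182×10⁻⁷ − 8.482×10⁻⁸) = 1.856×10⁷ m²/s².
v = 4308 m/s.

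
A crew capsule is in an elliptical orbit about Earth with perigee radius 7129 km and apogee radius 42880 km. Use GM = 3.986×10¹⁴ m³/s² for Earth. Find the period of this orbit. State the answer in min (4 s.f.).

Semi-major axis a = (r_p + r_a)/2 = (7129.0 + 42880)/2 = 25004 km = 2.500×10⁷ m.
By Kepler's third law T = 2π√(a³/μ) = 2π × 6.263×10³ = 3.935×10⁴ s.
= 655.8 min.

T ≈ 655.8 min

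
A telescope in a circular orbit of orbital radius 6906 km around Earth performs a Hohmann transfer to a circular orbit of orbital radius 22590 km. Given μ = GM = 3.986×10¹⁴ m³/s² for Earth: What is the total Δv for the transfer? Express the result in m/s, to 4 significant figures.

Δv_total ≈ 3131 m/s

r₁ = 6906 km = 6.906×10⁶ m.
r₂ = 22590 km = 2.259×10⁷ m.
Transfer ellipse a_t = (r₁ + r₂)/2 = 1.475×10⁷ m.
At r₁: circular v_c1 = √(μ/r₁) = 7597 m/s; transfer-perigee v_p = √[μ(2/r₁ − 1/a_t)] = 9403 m/s.
Δv₁ = v_p − v_c1 = 1805 m/s.
At r₂: circular v_c2 = √(μ/r₂) = 4201 m/s; transfer-apogee v_a = √[μ(2/r₂ − 1/a_t)] = 2874 m/s.
Δv₂ = v_c2 − v_a = 1326 m/s.
Total Δv = Δv₁ + Δv₂ = 3131 m/s.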